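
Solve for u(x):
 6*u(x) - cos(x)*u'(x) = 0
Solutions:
 u(x) = C1*(sin(x)^3 + 3*sin(x)^2 + 3*sin(x) + 1)/(sin(x)^3 - 3*sin(x)^2 + 3*sin(x) - 1)


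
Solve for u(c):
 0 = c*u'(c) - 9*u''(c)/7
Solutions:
 u(c) = C1 + C2*erfi(sqrt(14)*c/6)


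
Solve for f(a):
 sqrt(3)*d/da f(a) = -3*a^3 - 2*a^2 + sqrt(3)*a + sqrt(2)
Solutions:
 f(a) = C1 - sqrt(3)*a^4/4 - 2*sqrt(3)*a^3/9 + a^2/2 + sqrt(6)*a/3


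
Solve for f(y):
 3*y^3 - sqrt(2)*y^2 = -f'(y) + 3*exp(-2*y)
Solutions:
 f(y) = C1 - 3*y^4/4 + sqrt(2)*y^3/3 - 3*exp(-2*y)/2


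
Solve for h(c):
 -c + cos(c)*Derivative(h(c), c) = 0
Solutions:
 h(c) = C1 + Integral(c/cos(c), c)


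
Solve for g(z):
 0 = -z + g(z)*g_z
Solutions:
 g(z) = -sqrt(C1 + z^2)
 g(z) = sqrt(C1 + z^2)


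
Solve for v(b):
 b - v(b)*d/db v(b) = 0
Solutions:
 v(b) = -sqrt(C1 + b^2)
 v(b) = sqrt(C1 + b^2)


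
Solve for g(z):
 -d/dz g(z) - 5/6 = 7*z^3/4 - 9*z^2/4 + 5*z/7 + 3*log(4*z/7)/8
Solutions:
 g(z) = C1 - 7*z^4/16 + 3*z^3/4 - 5*z^2/14 - 3*z*log(z)/8 - 3*z*log(2)/4 - 11*z/24 + 3*z*log(7)/8


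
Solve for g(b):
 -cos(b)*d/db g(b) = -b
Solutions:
 g(b) = C1 + Integral(b/cos(b), b)


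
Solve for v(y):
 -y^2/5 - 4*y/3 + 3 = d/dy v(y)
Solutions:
 v(y) = C1 - y^3/15 - 2*y^2/3 + 3*y


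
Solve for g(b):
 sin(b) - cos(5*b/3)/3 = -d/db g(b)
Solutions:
 g(b) = C1 + sin(5*b/3)/5 + cos(b)


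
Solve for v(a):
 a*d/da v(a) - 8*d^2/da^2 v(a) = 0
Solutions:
 v(a) = C1 + C2*erfi(a/4)


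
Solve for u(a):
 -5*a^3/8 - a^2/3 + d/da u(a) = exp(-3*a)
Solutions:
 u(a) = C1 + 5*a^4/32 + a^3/9 - exp(-3*a)/3


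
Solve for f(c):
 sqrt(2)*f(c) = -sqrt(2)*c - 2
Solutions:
 f(c) = -c - sqrt(2)


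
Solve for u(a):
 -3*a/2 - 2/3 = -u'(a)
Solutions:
 u(a) = C1 + 3*a^2/4 + 2*a/3


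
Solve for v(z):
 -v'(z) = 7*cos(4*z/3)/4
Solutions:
 v(z) = C1 - 21*sin(4*z/3)/16


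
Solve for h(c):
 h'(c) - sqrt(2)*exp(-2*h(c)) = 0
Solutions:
 h(c) = log(-sqrt(C1 + 2*sqrt(2)*c))
 h(c) = log(C1 + 2*sqrt(2)*c)/2


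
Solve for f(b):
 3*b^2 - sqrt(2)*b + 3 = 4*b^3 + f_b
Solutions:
 f(b) = C1 - b^4 + b^3 - sqrt(2)*b^2/2 + 3*b


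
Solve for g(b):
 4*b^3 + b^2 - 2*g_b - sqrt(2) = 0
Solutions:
 g(b) = C1 + b^4/2 + b^3/6 - sqrt(2)*b/2


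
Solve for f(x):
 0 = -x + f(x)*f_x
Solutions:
 f(x) = -sqrt(C1 + x^2)
 f(x) = sqrt(C1 + x^2)


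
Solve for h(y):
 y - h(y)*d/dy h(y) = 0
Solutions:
 h(y) = -sqrt(C1 + y^2)
 h(y) = sqrt(C1 + y^2)


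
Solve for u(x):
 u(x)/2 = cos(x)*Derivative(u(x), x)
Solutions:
 u(x) = C1*(sin(x) + 1)^(1/4)/(sin(x) - 1)^(1/4)


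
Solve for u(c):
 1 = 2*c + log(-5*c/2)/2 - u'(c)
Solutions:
 u(c) = C1 + c^2 + c*log(-c)/2 + c*(-3/2 - log(2) + log(10)/2)


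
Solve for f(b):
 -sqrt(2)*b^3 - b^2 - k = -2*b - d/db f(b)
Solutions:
 f(b) = C1 + sqrt(2)*b^4/4 + b^3/3 - b^2 + b*k


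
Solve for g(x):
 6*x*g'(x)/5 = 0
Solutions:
 g(x) = C1


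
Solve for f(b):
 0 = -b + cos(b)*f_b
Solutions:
 f(b) = C1 + Integral(b/cos(b), b)


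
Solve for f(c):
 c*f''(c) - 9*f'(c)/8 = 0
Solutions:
 f(c) = C1 + C2*c^(17/8)


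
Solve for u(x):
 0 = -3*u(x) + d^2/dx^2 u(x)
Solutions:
 u(x) = C1*exp(-sqrt(3)*x) + C2*exp(sqrt(3)*x)


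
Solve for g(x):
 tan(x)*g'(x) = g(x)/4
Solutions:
 g(x) = C1*sin(x)^(1/4)


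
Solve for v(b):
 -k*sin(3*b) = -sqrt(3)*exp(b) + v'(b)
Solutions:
 v(b) = C1 + k*cos(3*b)/3 + sqrt(3)*exp(b)


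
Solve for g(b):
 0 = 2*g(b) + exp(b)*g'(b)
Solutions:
 g(b) = C1*exp(2*exp(-b))


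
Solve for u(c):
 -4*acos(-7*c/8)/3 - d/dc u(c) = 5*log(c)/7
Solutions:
 u(c) = C1 - 5*c*log(c)/7 - 4*c*acos(-7*c/8)/3 + 5*c/7 - 4*sqrt(64 - 49*c^2)/21


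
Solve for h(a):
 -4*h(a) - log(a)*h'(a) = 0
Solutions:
 h(a) = C1*exp(-4*li(a))


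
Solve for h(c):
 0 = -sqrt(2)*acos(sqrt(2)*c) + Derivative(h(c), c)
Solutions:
 h(c) = C1 + sqrt(2)*(c*acos(sqrt(2)*c) - sqrt(2)*sqrt(1 - 2*c^2)/2)


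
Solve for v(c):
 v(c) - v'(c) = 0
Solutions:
 v(c) = C1*exp(c)


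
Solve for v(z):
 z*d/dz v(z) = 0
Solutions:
 v(z) = C1


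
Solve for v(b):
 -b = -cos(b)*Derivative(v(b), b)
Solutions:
 v(b) = C1 + Integral(b/cos(b), b)


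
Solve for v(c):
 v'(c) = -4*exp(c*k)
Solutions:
 v(c) = C1 - 4*exp(c*k)/k


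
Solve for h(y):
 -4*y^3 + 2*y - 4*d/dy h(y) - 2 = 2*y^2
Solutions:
 h(y) = C1 - y^4/4 - y^3/6 + y^2/4 - y/2


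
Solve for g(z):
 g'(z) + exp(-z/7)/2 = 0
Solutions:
 g(z) = C1 + 7*exp(-z/7)/2


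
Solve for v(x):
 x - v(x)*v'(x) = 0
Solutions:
 v(x) = -sqrt(C1 + x^2)
 v(x) = sqrt(C1 + x^2)


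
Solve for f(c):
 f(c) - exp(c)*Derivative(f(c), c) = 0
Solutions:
 f(c) = C1*exp(-exp(-c))


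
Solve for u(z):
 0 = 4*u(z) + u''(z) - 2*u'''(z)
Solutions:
 u(z) = C1*exp(z*(-(12*sqrt(327) + 217)^(1/3) - 1/(12*sqrt(327) + 217)^(1/3) + 2)/12)*sin(sqrt(3)*z*(-(12*sqrt(327) + 217)^(1/3) + (12*sqrt(327) + 217)^(-1/3))/12) + C2*exp(z*(-(12*sqrt(327) + 217)^(1/3) - 1/(12*sqrt(327) + 217)^(1/3) + 2)/12)*cos(sqrt(3)*z*(-(12*sqrt(327) + 217)^(1/3) + (12*sqrt(327) + 217)^(-1/3))/12) + C3*exp(z*((12*sqrt(327) + 217)^(-1/3) + 1 + (12*sqrt(327) + 217)^(1/3))/6)


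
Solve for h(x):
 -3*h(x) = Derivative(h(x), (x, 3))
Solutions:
 h(x) = C3*exp(-3^(1/3)*x) + (C1*sin(3^(5/6)*x/2) + C2*cos(3^(5/6)*x/2))*exp(3^(1/3)*x/2)


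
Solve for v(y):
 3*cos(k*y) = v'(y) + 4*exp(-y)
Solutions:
 v(y) = C1 + 4*exp(-y) + 3*sin(k*y)/k


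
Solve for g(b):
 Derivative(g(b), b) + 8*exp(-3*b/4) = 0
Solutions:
 g(b) = C1 + 32*exp(-3*b/4)/3


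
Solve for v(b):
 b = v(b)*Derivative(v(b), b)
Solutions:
 v(b) = -sqrt(C1 + b^2)
 v(b) = sqrt(C1 + b^2)


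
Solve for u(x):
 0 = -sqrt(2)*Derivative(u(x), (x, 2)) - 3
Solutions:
 u(x) = C1 + C2*x - 3*sqrt(2)*x^2/4


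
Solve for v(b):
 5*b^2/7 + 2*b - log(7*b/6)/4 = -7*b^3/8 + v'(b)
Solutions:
 v(b) = C1 + 7*b^4/32 + 5*b^3/21 + b^2 - b*log(b)/4 - b*log(7)/4 + b/4 + b*log(6)/4


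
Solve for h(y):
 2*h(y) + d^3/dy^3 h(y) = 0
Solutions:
 h(y) = C3*exp(-2^(1/3)*y) + (C1*sin(2^(1/3)*sqrt(3)*y/2) + C2*cos(2^(1/3)*sqrt(3)*y/2))*exp(2^(1/3)*y/2)


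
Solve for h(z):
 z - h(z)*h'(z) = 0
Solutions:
 h(z) = -sqrt(C1 + z^2)
 h(z) = sqrt(C1 + z^2)


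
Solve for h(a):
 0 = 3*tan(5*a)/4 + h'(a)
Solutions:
 h(a) = C1 + 3*log(cos(5*a))/20


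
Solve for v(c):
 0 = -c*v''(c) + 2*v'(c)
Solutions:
 v(c) = C1 + C2*c^3


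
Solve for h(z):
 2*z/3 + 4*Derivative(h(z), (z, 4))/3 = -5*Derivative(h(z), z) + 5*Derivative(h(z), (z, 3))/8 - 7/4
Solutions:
 h(z) = C1 + C2*exp(z*(5*5^(2/3)/(64*sqrt(36714) + 12263)^(1/3) + 10 + 5^(1/3)*(64*sqrt(36714) + 12263)^(1/3))/64)*sin(sqrt(3)*5^(1/3)*z*(-(64*sqrt(36714) + 12263)^(1/3) + 5*5^(1/3)/(64*sqrt(36714) + 12263)^(1/3))/64) + C3*exp(z*(5*5^(2/3)/(64*sqrt(36714) + 12263)^(1/3) + 10 + 5^(1/3)*(64*sqrt(36714) + 12263)^(1/3))/64)*cos(sqrt(3)*5^(1/3)*z*(-(64*sqrt(36714) + 12263)^(1/3) + 5*5^(1/3)/(64*sqrt(36714) + 12263)^(1/3))/64) + C4*exp(z*(-5^(1/3)*(64*sqrt(36714) + 12263)^(1/3) - 5*5^(2/3)/(64*sqrt(36714) + 12263)^(1/3) + 5)/32) - z^2/15 - 7*z/20


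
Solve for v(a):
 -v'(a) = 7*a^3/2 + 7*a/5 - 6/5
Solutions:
 v(a) = C1 - 7*a^4/8 - 7*a^2/10 + 6*a/5


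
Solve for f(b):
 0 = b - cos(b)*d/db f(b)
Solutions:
 f(b) = C1 + Integral(b/cos(b), b)


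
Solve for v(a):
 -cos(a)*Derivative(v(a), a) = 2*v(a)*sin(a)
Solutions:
 v(a) = C1*cos(a)^2


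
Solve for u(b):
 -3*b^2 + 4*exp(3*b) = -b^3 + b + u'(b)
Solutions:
 u(b) = C1 + b^4/4 - b^3 - b^2/2 + 4*exp(3*b)/3


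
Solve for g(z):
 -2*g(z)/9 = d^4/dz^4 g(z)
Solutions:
 g(z) = (C1*sin(2^(3/4)*sqrt(3)*z/6) + C2*cos(2^(3/4)*sqrt(3)*z/6))*exp(-2^(3/4)*sqrt(3)*z/6) + (C3*sin(2^(3/4)*sqrt(3)*z/6) + C4*cos(2^(3/4)*sqrt(3)*z/6))*exp(2^(3/4)*sqrt(3)*z/6)


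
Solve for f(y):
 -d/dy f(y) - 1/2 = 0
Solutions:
 f(y) = C1 - y/2


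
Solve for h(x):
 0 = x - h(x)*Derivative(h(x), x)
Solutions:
 h(x) = -sqrt(C1 + x^2)
 h(x) = sqrt(C1 + x^2)


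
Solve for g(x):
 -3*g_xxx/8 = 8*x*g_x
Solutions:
 g(x) = C1 + Integral(C2*airyai(-4*3^(2/3)*x/3) + C3*airybi(-4*3^(2/3)*x/3), x)


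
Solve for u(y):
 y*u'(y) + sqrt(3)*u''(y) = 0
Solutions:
 u(y) = C1 + C2*erf(sqrt(2)*3^(3/4)*y/6)


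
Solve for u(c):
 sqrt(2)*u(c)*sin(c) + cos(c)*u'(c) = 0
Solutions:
 u(c) = C1*cos(c)^(sqrt(2))


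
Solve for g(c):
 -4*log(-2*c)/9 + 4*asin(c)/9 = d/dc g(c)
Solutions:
 g(c) = C1 - 4*c*log(-c)/9 + 4*c*asin(c)/9 - 4*c*log(2)/9 + 4*c/9 + 4*sqrt(1 - c^2)/9


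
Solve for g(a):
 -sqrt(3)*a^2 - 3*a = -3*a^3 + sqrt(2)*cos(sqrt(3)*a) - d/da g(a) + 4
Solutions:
 g(a) = C1 - 3*a^4/4 + sqrt(3)*a^3/3 + 3*a^2/2 + 4*a + sqrt(6)*sin(sqrt(3)*a)/3


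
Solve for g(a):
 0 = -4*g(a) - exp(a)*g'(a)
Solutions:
 g(a) = C1*exp(4*exp(-a))


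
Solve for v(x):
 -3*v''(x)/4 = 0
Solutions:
 v(x) = C1 + C2*x


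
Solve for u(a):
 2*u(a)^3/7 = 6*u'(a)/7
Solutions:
 u(a) = -sqrt(6)*sqrt(-1/(C1 + a))/2
 u(a) = sqrt(6)*sqrt(-1/(C1 + a))/2


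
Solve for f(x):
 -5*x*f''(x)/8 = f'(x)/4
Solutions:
 f(x) = C1 + C2*x^(3/5)


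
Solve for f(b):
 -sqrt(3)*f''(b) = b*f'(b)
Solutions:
 f(b) = C1 + C2*erf(sqrt(2)*3^(3/4)*b/6)


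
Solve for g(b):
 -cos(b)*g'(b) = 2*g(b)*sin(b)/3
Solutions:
 g(b) = C1*cos(b)^(2/3)


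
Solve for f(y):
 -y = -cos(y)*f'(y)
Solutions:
 f(y) = C1 + Integral(y/cos(y), y)


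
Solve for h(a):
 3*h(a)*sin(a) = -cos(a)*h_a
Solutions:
 h(a) = C1*cos(a)^3


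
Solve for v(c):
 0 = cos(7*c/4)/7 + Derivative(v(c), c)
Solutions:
 v(c) = C1 - 4*sin(7*c/4)/49


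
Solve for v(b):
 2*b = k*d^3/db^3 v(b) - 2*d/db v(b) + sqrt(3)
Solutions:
 v(b) = C1 + C2*exp(-sqrt(2)*b*sqrt(1/k)) + C3*exp(sqrt(2)*b*sqrt(1/k)) - b^2/2 + sqrt(3)*b/2


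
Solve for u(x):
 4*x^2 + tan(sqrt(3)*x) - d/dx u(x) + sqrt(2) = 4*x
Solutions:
 u(x) = C1 + 4*x^3/3 - 2*x^2 + sqrt(2)*x - sqrt(3)*log(cos(sqrt(3)*x))/3


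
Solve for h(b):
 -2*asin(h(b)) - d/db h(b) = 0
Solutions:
 Integral(1/asin(_y), (_y, h(b))) = C1 - 2*b


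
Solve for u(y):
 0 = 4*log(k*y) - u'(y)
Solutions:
 u(y) = C1 + 4*y*log(k*y) - 4*y


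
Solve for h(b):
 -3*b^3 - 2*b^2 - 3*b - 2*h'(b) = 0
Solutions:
 h(b) = C1 - 3*b^4/8 - b^3/3 - 3*b^2/4


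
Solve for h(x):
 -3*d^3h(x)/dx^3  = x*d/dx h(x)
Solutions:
 h(x) = C1 + Integral(C2*airyai(-3^(2/3)*x/3) + C3*airybi(-3^(2/3)*x/3), x)


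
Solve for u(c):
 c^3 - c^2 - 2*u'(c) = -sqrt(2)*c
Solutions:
 u(c) = C1 + c^4/8 - c^3/6 + sqrt(2)*c^2/4


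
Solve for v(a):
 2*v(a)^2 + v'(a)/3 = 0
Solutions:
 v(a) = 1/(C1 + 6*a)


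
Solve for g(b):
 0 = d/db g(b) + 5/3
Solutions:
 g(b) = C1 - 5*b/3


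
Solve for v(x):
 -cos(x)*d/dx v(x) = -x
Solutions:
 v(x) = C1 + Integral(x/cos(x), x)


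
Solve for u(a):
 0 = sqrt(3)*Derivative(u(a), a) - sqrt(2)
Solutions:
 u(a) = C1 + sqrt(6)*a/3


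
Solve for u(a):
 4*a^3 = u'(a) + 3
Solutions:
 u(a) = C1 + a^4 - 3*a


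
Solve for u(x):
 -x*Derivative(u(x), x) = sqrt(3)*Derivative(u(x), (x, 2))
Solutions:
 u(x) = C1 + C2*erf(sqrt(2)*3^(3/4)*x/6)


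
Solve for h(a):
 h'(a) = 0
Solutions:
 h(a) = C1


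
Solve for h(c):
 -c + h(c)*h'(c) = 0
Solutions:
 h(c) = -sqrt(C1 + c^2)
 h(c) = sqrt(C1 + c^2)


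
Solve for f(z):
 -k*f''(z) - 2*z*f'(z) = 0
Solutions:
 f(z) = C1 + C2*sqrt(k)*erf(z*sqrt(1/k))


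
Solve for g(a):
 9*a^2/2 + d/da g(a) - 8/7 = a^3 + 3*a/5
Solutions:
 g(a) = C1 + a^4/4 - 3*a^3/2 + 3*a^2/10 + 8*a/7


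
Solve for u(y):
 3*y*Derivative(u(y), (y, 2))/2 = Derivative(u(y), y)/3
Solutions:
 u(y) = C1 + C2*y^(11/9)


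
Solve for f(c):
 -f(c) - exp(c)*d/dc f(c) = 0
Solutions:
 f(c) = C1*exp(exp(-c))


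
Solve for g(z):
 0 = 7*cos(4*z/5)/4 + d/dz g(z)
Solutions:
 g(z) = C1 - 35*sin(4*z/5)/16


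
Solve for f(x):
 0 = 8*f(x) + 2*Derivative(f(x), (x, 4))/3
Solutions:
 f(x) = (C1*sin(3^(1/4)*x) + C2*cos(3^(1/4)*x))*exp(-3^(1/4)*x) + (C3*sin(3^(1/4)*x) + C4*cos(3^(1/4)*x))*exp(3^(1/4)*x)


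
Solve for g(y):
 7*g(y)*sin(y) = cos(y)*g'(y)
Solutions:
 g(y) = C1/cos(y)^7


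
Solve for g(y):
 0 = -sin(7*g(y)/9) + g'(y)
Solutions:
 -y + 9*log(cos(7*g(y)/9) - 1)/14 - 9*log(cos(7*g(y)/9) + 1)/14 = C1


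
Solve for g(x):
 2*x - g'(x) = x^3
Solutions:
 g(x) = C1 - x^4/4 + x^2


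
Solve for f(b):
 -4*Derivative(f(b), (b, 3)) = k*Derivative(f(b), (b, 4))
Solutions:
 f(b) = C1 + C2*b + C3*b^2 + C4*exp(-4*b/k)


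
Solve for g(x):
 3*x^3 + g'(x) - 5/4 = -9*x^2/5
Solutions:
 g(x) = C1 - 3*x^4/4 - 3*x^3/5 + 5*x/4


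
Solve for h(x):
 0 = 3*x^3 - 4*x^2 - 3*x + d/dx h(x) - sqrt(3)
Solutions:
 h(x) = C1 - 3*x^4/4 + 4*x^3/3 + 3*x^2/2 + sqrt(3)*x


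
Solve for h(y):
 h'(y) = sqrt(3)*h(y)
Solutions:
 h(y) = C1*exp(sqrt(3)*y)


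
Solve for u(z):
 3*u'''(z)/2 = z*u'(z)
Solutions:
 u(z) = C1 + Integral(C2*airyai(2^(1/3)*3^(2/3)*z/3) + C3*airybi(2^(1/3)*3^(2/3)*z/3), z)


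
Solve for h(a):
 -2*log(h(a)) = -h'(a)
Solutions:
 li(h(a)) = C1 + 2*a


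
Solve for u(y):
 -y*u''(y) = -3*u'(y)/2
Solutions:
 u(y) = C1 + C2*y^(5/2)


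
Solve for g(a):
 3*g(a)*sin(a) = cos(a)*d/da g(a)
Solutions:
 g(a) = C1/cos(a)^3


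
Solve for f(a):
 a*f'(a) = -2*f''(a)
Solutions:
 f(a) = C1 + C2*erf(a/2)


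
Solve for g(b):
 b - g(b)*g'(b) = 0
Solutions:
 g(b) = -sqrt(C1 + b^2)
 g(b) = sqrt(C1 + b^2)


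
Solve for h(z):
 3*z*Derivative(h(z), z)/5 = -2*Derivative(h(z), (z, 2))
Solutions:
 h(z) = C1 + C2*erf(sqrt(15)*z/10)


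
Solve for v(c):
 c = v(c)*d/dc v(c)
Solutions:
 v(c) = -sqrt(C1 + c^2)
 v(c) = sqrt(C1 + c^2)


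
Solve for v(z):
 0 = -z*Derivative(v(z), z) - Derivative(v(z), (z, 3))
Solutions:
 v(z) = C1 + Integral(C2*airyai(-z) + C3*airybi(-z), z)


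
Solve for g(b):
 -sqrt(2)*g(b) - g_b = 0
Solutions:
 g(b) = C1*exp(-sqrt(2)*b)


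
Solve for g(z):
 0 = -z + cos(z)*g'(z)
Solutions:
 g(z) = C1 + Integral(z/cos(z), z)


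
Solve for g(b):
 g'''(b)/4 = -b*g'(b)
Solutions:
 g(b) = C1 + Integral(C2*airyai(-2^(2/3)*b) + C3*airybi(-2^(2/3)*b), b)


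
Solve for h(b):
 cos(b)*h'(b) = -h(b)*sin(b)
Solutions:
 h(b) = C1*cos(b)


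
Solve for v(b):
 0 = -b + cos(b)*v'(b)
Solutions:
 v(b) = C1 + Integral(b/cos(b), b)


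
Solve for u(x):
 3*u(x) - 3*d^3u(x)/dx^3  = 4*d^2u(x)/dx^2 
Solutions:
 u(x) = C1*exp(-x*(32*2^(1/3)/(27*sqrt(473) + 601)^(1/3) + 16 + 2^(2/3)*(27*sqrt(473) + 601)^(1/3))/36)*sin(2^(1/3)*sqrt(3)*x*(-2^(1/3)*(27*sqrt(473) + 601)^(1/3) + 32/(27*sqrt(473) + 601)^(1/3))/36) + C2*exp(-x*(32*2^(1/3)/(27*sqrt(473) + 601)^(1/3) + 16 + 2^(2/3)*(27*sqrt(473) + 601)^(1/3))/36)*cos(2^(1/3)*sqrt(3)*x*(-2^(1/3)*(27*sqrt(473) + 601)^(1/3) + 32/(27*sqrt(473) + 601)^(1/3))/36) + C3*exp(x*(-8 + 32*2^(1/3)/(27*sqrt(473) + 601)^(1/3) + 2^(2/3)*(27*sqrt(473) + 601)^(1/3))/18)


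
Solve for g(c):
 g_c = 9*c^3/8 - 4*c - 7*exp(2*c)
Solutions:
 g(c) = C1 + 9*c^4/32 - 2*c^2 - 7*exp(2*c)/2


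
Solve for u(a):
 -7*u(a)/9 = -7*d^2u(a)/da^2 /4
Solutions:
 u(a) = C1*exp(-2*a/3) + C2*exp(2*a/3)


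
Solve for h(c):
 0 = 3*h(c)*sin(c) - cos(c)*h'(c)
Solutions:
 h(c) = C1/cos(c)^3


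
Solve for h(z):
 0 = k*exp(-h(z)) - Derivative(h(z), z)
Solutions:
 h(z) = log(C1 + k*z)


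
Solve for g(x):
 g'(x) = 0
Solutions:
 g(x) = C1


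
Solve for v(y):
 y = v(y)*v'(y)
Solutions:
 v(y) = -sqrt(C1 + y^2)
 v(y) = sqrt(C1 + y^2)


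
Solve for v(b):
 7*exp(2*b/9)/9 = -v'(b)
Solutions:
 v(b) = C1 - 7*exp(2*b/9)/2


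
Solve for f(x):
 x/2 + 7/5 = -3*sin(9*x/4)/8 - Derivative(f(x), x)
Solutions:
 f(x) = C1 - x^2/4 - 7*x/5 + cos(9*x/4)/6


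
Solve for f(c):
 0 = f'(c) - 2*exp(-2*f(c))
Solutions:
 f(c) = log(-sqrt(C1 + 4*c))
 f(c) = log(C1 + 4*c)/2


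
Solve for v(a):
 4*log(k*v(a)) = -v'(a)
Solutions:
 li(k*v(a))/k = C1 - 4*a


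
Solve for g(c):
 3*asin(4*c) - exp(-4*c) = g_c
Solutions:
 g(c) = C1 + 3*c*asin(4*c) + 3*sqrt(1 - 16*c^2)/4 + exp(-4*c)/4


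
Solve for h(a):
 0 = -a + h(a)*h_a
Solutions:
 h(a) = -sqrt(C1 + a^2)
 h(a) = sqrt(C1 + a^2)


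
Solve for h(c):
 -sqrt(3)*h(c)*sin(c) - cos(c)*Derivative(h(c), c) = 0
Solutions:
 h(c) = C1*cos(c)^(sqrt(3))


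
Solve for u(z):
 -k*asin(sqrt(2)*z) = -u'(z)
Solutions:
 u(z) = C1 + k*(z*asin(sqrt(2)*z) + sqrt(2)*sqrt(1 - 2*z^2)/2)


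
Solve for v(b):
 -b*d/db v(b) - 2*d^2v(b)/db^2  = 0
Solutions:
 v(b) = C1 + C2*erf(b/2)


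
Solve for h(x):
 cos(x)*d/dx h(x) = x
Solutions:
 h(x) = C1 + Integral(x/cos(x), x)


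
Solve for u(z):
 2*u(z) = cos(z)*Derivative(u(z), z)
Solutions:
 u(z) = C1*(sin(z) + 1)/(sin(z) - 1)


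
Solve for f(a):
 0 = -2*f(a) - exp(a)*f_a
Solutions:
 f(a) = C1*exp(2*exp(-a))


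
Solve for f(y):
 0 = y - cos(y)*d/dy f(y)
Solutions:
 f(y) = C1 + Integral(y/cos(y), y)


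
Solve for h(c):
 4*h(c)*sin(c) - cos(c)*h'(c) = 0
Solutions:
 h(c) = C1/cos(c)^4


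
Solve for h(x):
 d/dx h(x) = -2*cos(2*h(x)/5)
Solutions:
 2*x - 5*log(sin(2*h(x)/5) - 1)/4 + 5*log(sin(2*h(x)/5) + 1)/4 = C1


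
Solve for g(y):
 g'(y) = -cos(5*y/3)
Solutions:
 g(y) = C1 - 3*sin(5*y/3)/5


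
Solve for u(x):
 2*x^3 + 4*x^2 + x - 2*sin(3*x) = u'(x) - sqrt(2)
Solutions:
 u(x) = C1 + x^4/2 + 4*x^3/3 + x^2/2 + sqrt(2)*x + 2*cos(3*x)/3


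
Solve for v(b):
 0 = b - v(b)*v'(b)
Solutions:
 v(b) = -sqrt(C1 + b^2)
 v(b) = sqrt(C1 + b^2)


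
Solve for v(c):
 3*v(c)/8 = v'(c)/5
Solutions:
 v(c) = C1*exp(15*c/8)


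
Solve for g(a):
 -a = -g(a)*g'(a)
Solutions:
 g(a) = -sqrt(C1 + a^2)
 g(a) = sqrt(C1 + a^2)


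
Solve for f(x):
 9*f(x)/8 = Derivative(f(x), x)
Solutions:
 f(x) = C1*exp(9*x/8)


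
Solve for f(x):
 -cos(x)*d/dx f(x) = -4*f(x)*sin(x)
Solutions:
 f(x) = C1/cos(x)^4


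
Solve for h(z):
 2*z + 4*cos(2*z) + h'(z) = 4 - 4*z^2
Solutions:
 h(z) = C1 - 4*z^3/3 - z^2 + 4*z - 4*sin(z)*cos(z)


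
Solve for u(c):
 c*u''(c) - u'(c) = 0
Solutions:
 u(c) = C1 + C2*c^2


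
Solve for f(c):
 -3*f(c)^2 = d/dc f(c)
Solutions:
 f(c) = 1/(C1 + 3*c)


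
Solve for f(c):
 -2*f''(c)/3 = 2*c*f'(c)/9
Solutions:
 f(c) = C1 + C2*erf(sqrt(6)*c/6)


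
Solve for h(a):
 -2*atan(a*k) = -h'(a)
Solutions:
 h(a) = C1 + 2*Piecewise((a*atan(a*k) - log(a^2*k^2 + 1)/(2*k), Ne(k, 0)), (0, True))


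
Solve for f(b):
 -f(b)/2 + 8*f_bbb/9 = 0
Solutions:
 f(b) = C3*exp(6^(2/3)*b/4) + (C1*sin(3*2^(2/3)*3^(1/6)*b/8) + C2*cos(3*2^(2/3)*3^(1/6)*b/8))*exp(-6^(2/3)*b/8)


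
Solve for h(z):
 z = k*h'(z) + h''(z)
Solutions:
 h(z) = C1 + C2*exp(-k*z) + z^2/(2*k) - z/k^2


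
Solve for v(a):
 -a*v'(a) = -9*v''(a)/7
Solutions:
 v(a) = C1 + C2*erfi(sqrt(14)*a/6)


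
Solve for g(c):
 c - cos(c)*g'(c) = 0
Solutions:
 g(c) = C1 + Integral(c/cos(c), c)


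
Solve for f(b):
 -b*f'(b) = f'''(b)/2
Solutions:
 f(b) = C1 + Integral(C2*airyai(-2^(1/3)*b) + C3*airybi(-2^(1/3)*b), b)


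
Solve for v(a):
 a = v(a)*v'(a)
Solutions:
 v(a) = -sqrt(C1 + a^2)
 v(a) = sqrt(C1 + a^2)


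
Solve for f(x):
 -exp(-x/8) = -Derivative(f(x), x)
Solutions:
 f(x) = C1 - 8*exp(-x/8)


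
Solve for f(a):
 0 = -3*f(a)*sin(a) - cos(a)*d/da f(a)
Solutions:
 f(a) = C1*cos(a)^3


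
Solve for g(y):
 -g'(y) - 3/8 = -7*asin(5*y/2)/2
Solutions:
 g(y) = C1 + 7*y*asin(5*y/2)/2 - 3*y/8 + 7*sqrt(4 - 25*y^2)/10


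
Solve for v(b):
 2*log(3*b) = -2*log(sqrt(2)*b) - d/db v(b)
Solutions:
 v(b) = C1 - 4*b*log(b) - b*log(18) + 4*b


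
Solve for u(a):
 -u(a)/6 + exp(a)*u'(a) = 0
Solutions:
 u(a) = C1*exp(-exp(-a)/6)


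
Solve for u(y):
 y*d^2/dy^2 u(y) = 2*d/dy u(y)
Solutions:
 u(y) = C1 + C2*y^3


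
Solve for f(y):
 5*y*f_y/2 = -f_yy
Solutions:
 f(y) = C1 + C2*erf(sqrt(5)*y/2)


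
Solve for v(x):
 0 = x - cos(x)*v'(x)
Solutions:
 v(x) = C1 + Integral(x/cos(x), x)


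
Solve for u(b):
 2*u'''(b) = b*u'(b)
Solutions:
 u(b) = C1 + Integral(C2*airyai(2^(2/3)*b/2) + C3*airybi(2^(2/3)*b/2), b)


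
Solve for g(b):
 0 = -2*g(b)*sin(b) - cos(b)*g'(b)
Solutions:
 g(b) = C1*cos(b)^2


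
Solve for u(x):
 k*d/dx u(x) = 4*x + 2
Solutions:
 u(x) = C1 + 2*x^2/k + 2*x/k


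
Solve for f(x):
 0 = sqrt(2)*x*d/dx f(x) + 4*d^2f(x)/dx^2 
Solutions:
 f(x) = C1 + C2*erf(2^(3/4)*x/4)


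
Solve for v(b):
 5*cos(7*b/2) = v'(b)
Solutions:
 v(b) = C1 + 10*sin(7*b/2)/7


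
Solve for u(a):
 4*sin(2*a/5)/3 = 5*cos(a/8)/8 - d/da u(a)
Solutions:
 u(a) = C1 + 5*sin(a/8) + 10*cos(2*a/5)/3


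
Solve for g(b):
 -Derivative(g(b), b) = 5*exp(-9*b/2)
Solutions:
 g(b) = C1 + 10*exp(-9*b/2)/9


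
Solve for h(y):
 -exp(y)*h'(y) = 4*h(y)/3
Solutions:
 h(y) = C1*exp(4*exp(-y)/3)


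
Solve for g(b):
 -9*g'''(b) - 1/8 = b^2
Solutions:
 g(b) = C1 + C2*b + C3*b^2 - b^5/540 - b^3/432


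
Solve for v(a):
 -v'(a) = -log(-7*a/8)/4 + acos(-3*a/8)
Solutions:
 v(a) = C1 + a*log(-a)/4 - a*acos(-3*a/8) - a*log(2) - a/4 + a*log(14)/4 - sqrt(64 - 9*a^2)/3


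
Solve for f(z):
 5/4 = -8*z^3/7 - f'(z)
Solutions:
 f(z) = C1 - 2*z^4/7 - 5*z/4


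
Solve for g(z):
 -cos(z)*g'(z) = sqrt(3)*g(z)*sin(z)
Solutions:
 g(z) = C1*cos(z)^(sqrt(3))


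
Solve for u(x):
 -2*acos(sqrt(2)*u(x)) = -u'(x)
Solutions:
 Integral(1/acos(sqrt(2)*_y), (_y, u(x))) = C1 + 2*x


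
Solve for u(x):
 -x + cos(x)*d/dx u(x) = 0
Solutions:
 u(x) = C1 + Integral(x/cos(x), x)


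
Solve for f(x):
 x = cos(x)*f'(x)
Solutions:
 f(x) = C1 + Integral(x/cos(x), x)


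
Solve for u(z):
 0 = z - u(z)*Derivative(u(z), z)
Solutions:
 u(z) = -sqrt(C1 + z^2)
 u(z) = sqrt(C1 + z^2)


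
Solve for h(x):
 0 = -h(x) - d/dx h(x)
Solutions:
 h(x) = C1*exp(-x)


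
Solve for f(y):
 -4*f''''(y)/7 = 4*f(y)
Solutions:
 f(y) = (C1*sin(sqrt(2)*7^(1/4)*y/2) + C2*cos(sqrt(2)*7^(1/4)*y/2))*exp(-sqrt(2)*7^(1/4)*y/2) + (C3*sin(sqrt(2)*7^(1/4)*y/2) + C4*cos(sqrt(2)*7^(1/4)*y/2))*exp(sqrt(2)*7^(1/4)*y/2)


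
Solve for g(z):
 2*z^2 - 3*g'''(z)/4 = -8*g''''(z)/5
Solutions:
 g(z) = C1 + C2*z + C3*z^2 + C4*exp(15*z/32) + 2*z^5/45 + 64*z^4/135 + 8192*z^3/2025


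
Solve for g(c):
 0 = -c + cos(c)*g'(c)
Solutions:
 g(c) = C1 + Integral(c/cos(c), c)


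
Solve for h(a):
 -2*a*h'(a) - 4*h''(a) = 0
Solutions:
 h(a) = C1 + C2*erf(a/2)


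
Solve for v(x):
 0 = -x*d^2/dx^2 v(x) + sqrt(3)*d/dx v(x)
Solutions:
 v(x) = C1 + C2*x^(1 + sqrt(3))


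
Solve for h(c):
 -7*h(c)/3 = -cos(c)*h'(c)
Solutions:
 h(c) = C1*(sin(c) + 1)^(7/6)/(sin(c) - 1)^(7/6)


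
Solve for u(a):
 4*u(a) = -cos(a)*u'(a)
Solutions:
 u(a) = C1*(sin(a)^2 - 2*sin(a) + 1)/(sin(a)^2 + 2*sin(a) + 1)


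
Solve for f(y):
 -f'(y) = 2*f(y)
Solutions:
 f(y) = C1*exp(-2*y)


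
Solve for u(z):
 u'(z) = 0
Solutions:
 u(z) = C1


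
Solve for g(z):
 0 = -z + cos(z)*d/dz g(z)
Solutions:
 g(z) = C1 + Integral(z/cos(z), z)


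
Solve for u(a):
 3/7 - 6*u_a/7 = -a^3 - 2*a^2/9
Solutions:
 u(a) = C1 + 7*a^4/24 + 7*a^3/81 + a/2


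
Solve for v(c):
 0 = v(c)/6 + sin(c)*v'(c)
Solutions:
 v(c) = C1*(cos(c) + 1)^(1/12)/(cos(c) - 1)^(1/12)


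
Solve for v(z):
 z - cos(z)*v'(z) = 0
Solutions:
 v(z) = C1 + Integral(z/cos(z), z)


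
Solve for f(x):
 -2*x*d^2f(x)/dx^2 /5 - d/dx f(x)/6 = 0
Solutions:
 f(x) = C1 + C2*x^(7/12)


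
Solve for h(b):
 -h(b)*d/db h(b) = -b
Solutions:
 h(b) = -sqrt(C1 + b^2)
 h(b) = sqrt(C1 + b^2)


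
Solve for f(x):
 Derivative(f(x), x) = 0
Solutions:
 f(x) = C1


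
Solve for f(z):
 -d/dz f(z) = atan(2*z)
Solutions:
 f(z) = C1 - z*atan(2*z) + log(4*z^2 + 1)/4


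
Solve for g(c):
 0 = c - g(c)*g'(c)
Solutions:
 g(c) = -sqrt(C1 + c^2)
 g(c) = sqrt(C1 + c^2)


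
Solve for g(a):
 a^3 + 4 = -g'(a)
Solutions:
 g(a) = C1 - a^4/4 - 4*a


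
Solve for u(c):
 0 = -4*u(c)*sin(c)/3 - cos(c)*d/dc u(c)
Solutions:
 u(c) = C1*cos(c)^(4/3)


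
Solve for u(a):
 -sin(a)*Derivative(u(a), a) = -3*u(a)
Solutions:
 u(a) = C1*(cos(a) - 1)^(3/2)/(cos(a) + 1)^(3/2)


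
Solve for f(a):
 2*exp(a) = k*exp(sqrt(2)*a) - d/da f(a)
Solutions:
 f(a) = C1 + sqrt(2)*k*exp(sqrt(2)*a)/2 - 2*exp(a)


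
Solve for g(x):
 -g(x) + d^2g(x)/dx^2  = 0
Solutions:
 g(x) = C1*exp(-x) + C2*exp(x)


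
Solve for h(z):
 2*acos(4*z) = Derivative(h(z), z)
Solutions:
 h(z) = C1 + 2*z*acos(4*z) - sqrt(1 - 16*z^2)/2


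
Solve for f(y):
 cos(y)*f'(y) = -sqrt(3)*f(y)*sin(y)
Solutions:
 f(y) = C1*cos(y)^(sqrt(3))


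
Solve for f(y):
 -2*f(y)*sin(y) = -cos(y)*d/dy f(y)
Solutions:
 f(y) = C1/cos(y)^2


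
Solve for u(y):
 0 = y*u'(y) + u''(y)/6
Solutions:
 u(y) = C1 + C2*erf(sqrt(3)*y)


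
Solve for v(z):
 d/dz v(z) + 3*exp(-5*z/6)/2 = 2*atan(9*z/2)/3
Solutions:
 v(z) = C1 + 2*z*atan(9*z/2)/3 - 2*log(81*z^2 + 4)/27 + 9*exp(-5*z/6)/5


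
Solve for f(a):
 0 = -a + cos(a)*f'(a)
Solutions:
 f(a) = C1 + Integral(a/cos(a), a)


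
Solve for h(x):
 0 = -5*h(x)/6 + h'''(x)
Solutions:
 h(x) = C3*exp(5^(1/3)*6^(2/3)*x/6) + (C1*sin(2^(2/3)*3^(1/6)*5^(1/3)*x/4) + C2*cos(2^(2/3)*3^(1/6)*5^(1/3)*x/4))*exp(-5^(1/3)*6^(2/3)*x/12)


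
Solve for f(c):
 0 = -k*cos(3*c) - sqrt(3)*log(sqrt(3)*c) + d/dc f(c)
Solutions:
 f(c) = C1 + sqrt(3)*c*(log(c) - 1) + sqrt(3)*c*log(3)/2 + k*sin(3*c)/3


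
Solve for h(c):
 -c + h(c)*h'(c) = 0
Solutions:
 h(c) = -sqrt(C1 + c^2)
 h(c) = sqrt(C1 + c^2)


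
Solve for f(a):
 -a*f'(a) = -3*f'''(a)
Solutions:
 f(a) = C1 + Integral(C2*airyai(3^(2/3)*a/3) + C3*airybi(3^(2/3)*a/3), a)


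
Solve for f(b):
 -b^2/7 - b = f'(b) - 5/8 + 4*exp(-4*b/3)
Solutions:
 f(b) = C1 - b^3/21 - b^2/2 + 5*b/8 + 3*exp(-4*b/3)


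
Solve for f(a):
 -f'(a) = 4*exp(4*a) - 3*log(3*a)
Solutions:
 f(a) = C1 + 3*a*log(a) + 3*a*(-1 + log(3)) - exp(4*a)


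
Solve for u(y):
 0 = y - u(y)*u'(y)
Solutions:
 u(y) = -sqrt(C1 + y^2)
 u(y) = sqrt(C1 + y^2)


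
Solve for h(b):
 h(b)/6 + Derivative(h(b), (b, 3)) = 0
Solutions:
 h(b) = C3*exp(-6^(2/3)*b/6) + (C1*sin(2^(2/3)*3^(1/6)*b/4) + C2*cos(2^(2/3)*3^(1/6)*b/4))*exp(6^(2/3)*b/12)


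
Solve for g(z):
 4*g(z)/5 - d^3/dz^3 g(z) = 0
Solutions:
 g(z) = C3*exp(10^(2/3)*z/5) + (C1*sin(10^(2/3)*sqrt(3)*z/10) + C2*cos(10^(2/3)*sqrt(3)*z/10))*exp(-10^(2/3)*z/10)


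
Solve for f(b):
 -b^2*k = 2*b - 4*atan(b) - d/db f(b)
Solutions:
 f(b) = C1 + b^3*k/3 + b^2 - 4*b*atan(b) + 2*log(b^2 + 1)


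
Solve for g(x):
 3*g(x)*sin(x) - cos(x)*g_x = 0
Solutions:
 g(x) = C1/cos(x)^3


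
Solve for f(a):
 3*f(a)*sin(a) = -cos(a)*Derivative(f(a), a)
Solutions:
 f(a) = C1*cos(a)^3


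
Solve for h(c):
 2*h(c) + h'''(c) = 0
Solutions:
 h(c) = C3*exp(-2^(1/3)*c) + (C1*sin(2^(1/3)*sqrt(3)*c/2) + C2*cos(2^(1/3)*sqrt(3)*c/2))*exp(2^(1/3)*c/2)


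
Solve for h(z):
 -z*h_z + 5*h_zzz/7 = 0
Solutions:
 h(z) = C1 + Integral(C2*airyai(5^(2/3)*7^(1/3)*z/5) + C3*airybi(5^(2/3)*7^(1/3)*z/5), z)


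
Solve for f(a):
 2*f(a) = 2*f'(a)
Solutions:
 f(a) = C1*exp(a)


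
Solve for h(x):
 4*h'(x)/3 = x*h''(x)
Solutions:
 h(x) = C1 + C2*x^(7/3)


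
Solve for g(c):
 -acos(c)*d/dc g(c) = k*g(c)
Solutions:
 g(c) = C1*exp(-k*Integral(1/acos(c), c))


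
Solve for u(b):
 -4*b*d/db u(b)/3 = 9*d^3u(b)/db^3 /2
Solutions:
 u(b) = C1 + Integral(C2*airyai(-2*b/3) + C3*airybi(-2*b/3), b)


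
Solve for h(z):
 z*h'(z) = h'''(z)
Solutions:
 h(z) = C1 + Integral(C2*airyai(z) + C3*airybi(z), z)


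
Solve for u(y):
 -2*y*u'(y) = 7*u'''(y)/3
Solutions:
 u(y) = C1 + Integral(C2*airyai(-6^(1/3)*7^(2/3)*y/7) + C3*airybi(-6^(1/3)*7^(2/3)*y/7), y)


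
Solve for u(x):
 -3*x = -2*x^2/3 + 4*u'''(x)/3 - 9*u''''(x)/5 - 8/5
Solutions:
 u(x) = C1 + C2*x + C3*x^2 + C4*exp(20*x/27) + x^5/120 - 3*x^4/80 - x^3/400


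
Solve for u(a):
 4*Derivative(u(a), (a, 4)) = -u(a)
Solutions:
 u(a) = (C1*sin(a/2) + C2*cos(a/2))*exp(-a/2) + (C3*sin(a/2) + C4*cos(a/2))*exp(a/2)


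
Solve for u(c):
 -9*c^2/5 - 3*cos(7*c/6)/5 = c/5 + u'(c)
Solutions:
 u(c) = C1 - 3*c^3/5 - c^2/10 - 18*sin(7*c/6)/35


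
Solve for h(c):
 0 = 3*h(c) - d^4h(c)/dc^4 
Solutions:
 h(c) = C1*exp(-3^(1/4)*c) + C2*exp(3^(1/4)*c) + C3*sin(3^(1/4)*c) + C4*cos(3^(1/4)*c)


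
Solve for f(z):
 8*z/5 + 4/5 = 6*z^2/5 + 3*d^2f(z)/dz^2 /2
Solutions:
 f(z) = C1 + C2*z - z^4/15 + 8*z^3/45 + 4*z^2/15


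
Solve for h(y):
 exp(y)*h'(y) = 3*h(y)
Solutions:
 h(y) = C1*exp(-3*exp(-y))


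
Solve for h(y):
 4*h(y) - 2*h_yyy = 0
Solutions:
 h(y) = C3*exp(2^(1/3)*y) + (C1*sin(2^(1/3)*sqrt(3)*y/2) + C2*cos(2^(1/3)*sqrt(3)*y/2))*exp(-2^(1/3)*y/2)


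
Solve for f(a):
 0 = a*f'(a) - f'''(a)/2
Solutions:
 f(a) = C1 + Integral(C2*airyai(2^(1/3)*a) + C3*airybi(2^(1/3)*a), a)


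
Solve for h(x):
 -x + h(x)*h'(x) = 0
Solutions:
 h(x) = -sqrt(C1 + x^2)
 h(x) = sqrt(C1 + x^2)


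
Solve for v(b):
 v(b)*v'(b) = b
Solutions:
 v(b) = -sqrt(C1 + b^2)
 v(b) = sqrt(C1 + b^2)


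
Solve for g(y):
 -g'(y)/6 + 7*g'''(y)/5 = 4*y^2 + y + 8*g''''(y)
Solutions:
 g(y) = C1 + C2*exp(y*(49/(60*sqrt(86570) + 17657)^(1/3) + 14 + (60*sqrt(86570) + 17657)^(1/3))/240)*sin(sqrt(3)*y*(-(60*sqrt(86570) + 17657)^(1/3) + 49/(60*sqrt(86570) + 17657)^(1/3))/240) + C3*exp(y*(49/(60*sqrt(86570) + 17657)^(1/3) + 14 + (60*sqrt(86570) + 17657)^(1/3))/240)*cos(sqrt(3)*y*(-(60*sqrt(86570) + 17657)^(1/3) + 49/(60*sqrt(86570) + 17657)^(1/3))/240) + C4*exp(y*(-(60*sqrt(86570) + 17657)^(1/3) - 49/(60*sqrt(86570) + 17657)^(1/3) + 7)/120) - 8*y^3 - 3*y^2 - 2016*y/5


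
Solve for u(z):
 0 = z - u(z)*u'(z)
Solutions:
 u(z) = -sqrt(C1 + z^2)
 u(z) = sqrt(C1 + z^2)


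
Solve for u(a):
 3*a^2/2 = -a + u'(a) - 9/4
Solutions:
 u(a) = C1 + a^3/2 + a^2/2 + 9*a/4


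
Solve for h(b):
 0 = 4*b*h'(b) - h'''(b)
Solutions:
 h(b) = C1 + Integral(C2*airyai(2^(2/3)*b) + C3*airybi(2^(2/3)*b), b)


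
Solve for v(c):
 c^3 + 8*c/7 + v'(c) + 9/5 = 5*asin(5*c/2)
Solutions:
 v(c) = C1 - c^4/4 - 4*c^2/7 + 5*c*asin(5*c/2) - 9*c/5 + sqrt(4 - 25*c^2)


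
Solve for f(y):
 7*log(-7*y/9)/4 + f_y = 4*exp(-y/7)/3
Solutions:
 f(y) = C1 - 7*y*log(-y)/4 + 7*y*(-log(7) + 1 + 2*log(3))/4 - 28*exp(-y/7)/3


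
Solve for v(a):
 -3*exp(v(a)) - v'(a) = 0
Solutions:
 v(a) = log(1/(C1 + 3*a))


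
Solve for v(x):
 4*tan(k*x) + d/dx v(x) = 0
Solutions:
 v(x) = C1 - 4*Piecewise((-log(cos(k*x))/k, Ne(k, 0)), (0, True))


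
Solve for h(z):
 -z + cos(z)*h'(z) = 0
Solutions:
 h(z) = C1 + Integral(z/cos(z), z)


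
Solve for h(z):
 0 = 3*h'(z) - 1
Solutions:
 h(z) = C1 + z/3


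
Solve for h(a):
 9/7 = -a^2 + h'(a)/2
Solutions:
 h(a) = C1 + 2*a^3/3 + 18*a/7


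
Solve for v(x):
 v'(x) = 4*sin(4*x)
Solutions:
 v(x) = C1 - cos(4*x)


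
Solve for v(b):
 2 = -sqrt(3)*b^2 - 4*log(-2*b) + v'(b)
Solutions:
 v(b) = C1 + sqrt(3)*b^3/3 + 4*b*log(-b) + 2*b*(-1 + 2*log(2))


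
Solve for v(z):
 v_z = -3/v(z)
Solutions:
 v(z) = -sqrt(C1 - 6*z)
 v(z) = sqrt(C1 - 6*z)


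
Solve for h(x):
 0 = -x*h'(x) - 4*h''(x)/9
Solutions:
 h(x) = C1 + C2*erf(3*sqrt(2)*x/4)


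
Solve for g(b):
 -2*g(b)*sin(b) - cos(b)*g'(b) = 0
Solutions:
 g(b) = C1*cos(b)^2


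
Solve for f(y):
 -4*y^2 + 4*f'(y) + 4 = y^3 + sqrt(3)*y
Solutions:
 f(y) = C1 + y^4/16 + y^3/3 + sqrt(3)*y^2/8 - y


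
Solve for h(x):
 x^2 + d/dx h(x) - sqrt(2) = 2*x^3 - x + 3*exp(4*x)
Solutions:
 h(x) = C1 + x^4/2 - x^3/3 - x^2/2 + sqrt(2)*x + 3*exp(4*x)/4


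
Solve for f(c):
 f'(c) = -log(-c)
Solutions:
 f(c) = C1 - c*log(-c) + c


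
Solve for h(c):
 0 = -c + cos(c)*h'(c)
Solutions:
 h(c) = C1 + Integral(c/cos(c), c)


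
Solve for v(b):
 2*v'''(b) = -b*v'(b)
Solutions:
 v(b) = C1 + Integral(C2*airyai(-2^(2/3)*b/2) + C3*airybi(-2^(2/3)*b/2), b)


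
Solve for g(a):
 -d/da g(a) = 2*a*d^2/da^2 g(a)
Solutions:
 g(a) = C1 + C2*sqrt(a)


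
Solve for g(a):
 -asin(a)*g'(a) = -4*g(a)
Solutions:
 g(a) = C1*exp(4*Integral(1/asin(a), a))


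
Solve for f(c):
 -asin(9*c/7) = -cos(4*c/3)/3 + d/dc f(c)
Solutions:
 f(c) = C1 - c*asin(9*c/7) - sqrt(49 - 81*c^2)/9 + sin(4*c/3)/4


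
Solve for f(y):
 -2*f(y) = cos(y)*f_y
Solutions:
 f(y) = C1*(sin(y) - 1)/(sin(y) + 1)


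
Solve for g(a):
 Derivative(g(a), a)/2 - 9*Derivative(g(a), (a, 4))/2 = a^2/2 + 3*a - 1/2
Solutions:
 g(a) = C1 + C4*exp(3^(1/3)*a/3) + a^3/3 + 3*a^2 - a + (C2*sin(3^(5/6)*a/6) + C3*cos(3^(5/6)*a/6))*exp(-3^(1/3)*a/6)


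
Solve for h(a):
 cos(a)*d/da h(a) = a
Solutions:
 h(a) = C1 + Integral(a/cos(a), a)


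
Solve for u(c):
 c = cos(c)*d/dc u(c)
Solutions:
 u(c) = C1 + Integral(c/cos(c), c)


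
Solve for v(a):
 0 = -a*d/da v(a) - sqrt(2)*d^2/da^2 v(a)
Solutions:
 v(a) = C1 + C2*erf(2^(1/4)*a/2)


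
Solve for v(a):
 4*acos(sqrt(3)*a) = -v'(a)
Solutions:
 v(a) = C1 - 4*a*acos(sqrt(3)*a) + 4*sqrt(3)*sqrt(1 - 3*a^2)/3


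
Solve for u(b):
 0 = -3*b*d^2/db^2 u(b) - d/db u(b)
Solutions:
 u(b) = C1 + C2*b^(2/3)


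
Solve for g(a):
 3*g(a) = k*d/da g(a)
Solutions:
 g(a) = C1*exp(3*a/k)


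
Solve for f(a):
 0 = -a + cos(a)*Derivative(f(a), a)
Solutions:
 f(a) = C1 + Integral(a/cos(a), a)


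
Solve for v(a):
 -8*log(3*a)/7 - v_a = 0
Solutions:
 v(a) = C1 - 8*a*log(a)/7 - 8*a*log(3)/7 + 8*a/7


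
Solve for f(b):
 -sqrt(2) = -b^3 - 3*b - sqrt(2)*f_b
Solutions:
 f(b) = C1 - sqrt(2)*b^4/8 - 3*sqrt(2)*b^2/4 + b


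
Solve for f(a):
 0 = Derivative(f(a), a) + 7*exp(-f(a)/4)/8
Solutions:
 f(a) = 4*log(C1 - 7*a/32)


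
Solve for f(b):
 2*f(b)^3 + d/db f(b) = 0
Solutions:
 f(b) = -sqrt(2)*sqrt(-1/(C1 - 2*b))/2
 f(b) = sqrt(2)*sqrt(-1/(C1 - 2*b))/2


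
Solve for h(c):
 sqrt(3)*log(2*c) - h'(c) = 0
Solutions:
 h(c) = C1 + sqrt(3)*c*log(c) - sqrt(3)*c + sqrt(3)*c*log(2)


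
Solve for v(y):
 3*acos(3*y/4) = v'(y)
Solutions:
 v(y) = C1 + 3*y*acos(3*y/4) - sqrt(16 - 9*y^2)


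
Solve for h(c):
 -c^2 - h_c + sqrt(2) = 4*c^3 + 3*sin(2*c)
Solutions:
 h(c) = C1 - c^4 - c^3/3 + sqrt(2)*c + 3*cos(2*c)/2


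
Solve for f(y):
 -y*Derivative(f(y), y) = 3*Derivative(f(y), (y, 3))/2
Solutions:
 f(y) = C1 + Integral(C2*airyai(-2^(1/3)*3^(2/3)*y/3) + C3*airybi(-2^(1/3)*3^(2/3)*y/3), y)


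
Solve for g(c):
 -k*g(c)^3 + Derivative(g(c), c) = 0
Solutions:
 g(c) = -sqrt(2)*sqrt(-1/(C1 + c*k))/2
 g(c) = sqrt(2)*sqrt(-1/(C1 + c*k))/2


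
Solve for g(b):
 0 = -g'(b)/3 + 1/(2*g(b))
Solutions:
 g(b) = -sqrt(C1 + 3*b)
 g(b) = sqrt(C1 + 3*b)


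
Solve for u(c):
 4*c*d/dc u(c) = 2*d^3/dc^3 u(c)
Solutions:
 u(c) = C1 + Integral(C2*airyai(2^(1/3)*c) + C3*airybi(2^(1/3)*c), c)


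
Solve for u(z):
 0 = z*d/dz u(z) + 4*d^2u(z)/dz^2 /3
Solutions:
 u(z) = C1 + C2*erf(sqrt(6)*z/4)


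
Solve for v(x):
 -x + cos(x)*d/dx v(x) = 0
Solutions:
 v(x) = C1 + Integral(x/cos(x), x)


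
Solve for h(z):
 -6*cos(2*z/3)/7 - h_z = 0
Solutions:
 h(z) = C1 - 9*sin(2*z/3)/7


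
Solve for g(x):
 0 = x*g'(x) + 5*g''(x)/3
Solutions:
 g(x) = C1 + C2*erf(sqrt(30)*x/10)


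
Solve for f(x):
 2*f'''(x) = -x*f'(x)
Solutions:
 f(x) = C1 + Integral(C2*airyai(-2^(2/3)*x/2) + C3*airybi(-2^(2/3)*x/2), x)


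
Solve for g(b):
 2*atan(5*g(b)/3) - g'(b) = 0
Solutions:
 Integral(1/atan(5*_y/3), (_y, g(b))) = C1 + 2*b


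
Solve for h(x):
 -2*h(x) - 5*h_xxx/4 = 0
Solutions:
 h(x) = C3*exp(-2*5^(2/3)*x/5) + (C1*sin(sqrt(3)*5^(2/3)*x/5) + C2*cos(sqrt(3)*5^(2/3)*x/5))*exp(5^(2/3)*x/5)


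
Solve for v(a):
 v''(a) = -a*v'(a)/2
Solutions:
 v(a) = C1 + C2*erf(a/2)


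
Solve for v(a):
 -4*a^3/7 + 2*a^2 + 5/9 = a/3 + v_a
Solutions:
 v(a) = C1 - a^4/7 + 2*a^3/3 - a^2/6 + 5*a/9


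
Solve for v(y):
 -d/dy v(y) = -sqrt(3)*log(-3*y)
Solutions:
 v(y) = C1 + sqrt(3)*y*log(-y) + sqrt(3)*y*(-1 + log(3))


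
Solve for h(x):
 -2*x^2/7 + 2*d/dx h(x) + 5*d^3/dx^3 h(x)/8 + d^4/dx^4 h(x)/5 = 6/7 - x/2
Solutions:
 h(x) = C1 + C2*exp(x*(-50 + 125*5^(2/3)/(96*sqrt(30111) + 16949)^(1/3) + 5^(1/3)*(96*sqrt(30111) + 16949)^(1/3))/48)*sin(sqrt(3)*5^(1/3)*x*(-(96*sqrt(30111) + 16949)^(1/3) + 125*5^(1/3)/(96*sqrt(30111) + 16949)^(1/3))/48) + C3*exp(x*(-50 + 125*5^(2/3)/(96*sqrt(30111) + 16949)^(1/3) + 5^(1/3)*(96*sqrt(30111) + 16949)^(1/3))/48)*cos(sqrt(3)*5^(1/3)*x*(-(96*sqrt(30111) + 16949)^(1/3) + 125*5^(1/3)/(96*sqrt(30111) + 16949)^(1/3))/48) + C4*exp(-x*(125*5^(2/3)/(96*sqrt(30111) + 16949)^(1/3) + 25 + 5^(1/3)*(96*sqrt(30111) + 16949)^(1/3))/24) + x^3/21 - x^2/8 + 19*x/56


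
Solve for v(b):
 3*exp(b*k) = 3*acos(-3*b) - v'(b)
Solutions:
 v(b) = C1 + 3*b*acos(-3*b) + sqrt(1 - 9*b^2) - 3*Piecewise((exp(b*k)/k, Ne(k, 0)), (b, True))


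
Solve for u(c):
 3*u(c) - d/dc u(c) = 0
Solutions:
 u(c) = C1*exp(3*c)


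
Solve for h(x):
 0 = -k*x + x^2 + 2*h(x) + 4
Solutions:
 h(x) = k*x/2 - x^2/2 - 2


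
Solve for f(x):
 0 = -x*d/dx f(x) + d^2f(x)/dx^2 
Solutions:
 f(x) = C1 + C2*erfi(sqrt(2)*x/2)


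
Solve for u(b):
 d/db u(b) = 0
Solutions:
 u(b) = C1


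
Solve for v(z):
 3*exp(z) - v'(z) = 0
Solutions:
 v(z) = C1 + 3*exp(z)


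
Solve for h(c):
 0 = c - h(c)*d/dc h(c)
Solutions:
 h(c) = -sqrt(C1 + c^2)
 h(c) = sqrt(C1 + c^2)


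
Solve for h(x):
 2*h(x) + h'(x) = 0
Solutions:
 h(x) = C1*exp(-2*x)


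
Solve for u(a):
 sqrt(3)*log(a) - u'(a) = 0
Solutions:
 u(a) = C1 + sqrt(3)*a*log(a) - sqrt(3)*a


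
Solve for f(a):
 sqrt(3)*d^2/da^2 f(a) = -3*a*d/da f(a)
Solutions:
 f(a) = C1 + C2*erf(sqrt(2)*3^(1/4)*a/2)


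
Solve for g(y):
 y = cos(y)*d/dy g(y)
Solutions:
 g(y) = C1 + Integral(y/cos(y), y)


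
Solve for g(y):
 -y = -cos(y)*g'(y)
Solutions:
 g(y) = C1 + Integral(y/cos(y), y)


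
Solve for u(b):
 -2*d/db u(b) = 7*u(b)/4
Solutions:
 u(b) = C1*exp(-7*b/8)


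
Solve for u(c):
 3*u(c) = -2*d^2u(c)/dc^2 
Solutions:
 u(c) = C1*sin(sqrt(6)*c/2) + C2*cos(sqrt(6)*c/2)


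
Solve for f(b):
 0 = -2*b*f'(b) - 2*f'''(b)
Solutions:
 f(b) = C1 + Integral(C2*airyai(-b) + C3*airybi(-b), b)


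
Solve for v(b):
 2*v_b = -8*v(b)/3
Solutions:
 v(b) = C1*exp(-4*b/3)


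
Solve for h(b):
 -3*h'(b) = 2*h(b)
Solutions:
 h(b) = C1*exp(-2*b/3)


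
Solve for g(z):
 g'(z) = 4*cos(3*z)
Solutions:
 g(z) = C1 + 4*sin(3*z)/3


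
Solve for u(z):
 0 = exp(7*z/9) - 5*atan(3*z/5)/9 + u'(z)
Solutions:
 u(z) = C1 + 5*z*atan(3*z/5)/9 - 9*exp(7*z/9)/7 - 25*log(9*z^2 + 25)/54


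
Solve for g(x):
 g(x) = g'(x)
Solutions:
 g(x) = C1*exp(x)


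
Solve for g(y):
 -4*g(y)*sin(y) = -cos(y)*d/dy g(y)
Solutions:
 g(y) = C1/cos(y)^4


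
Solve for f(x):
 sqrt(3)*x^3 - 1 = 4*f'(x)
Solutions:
 f(x) = C1 + sqrt(3)*x^4/16 - x/4


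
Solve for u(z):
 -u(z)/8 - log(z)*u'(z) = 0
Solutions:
 u(z) = C1*exp(-li(z)/8)


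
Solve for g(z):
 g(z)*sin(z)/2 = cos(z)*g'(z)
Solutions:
 g(z) = C1/sqrt(cos(z))


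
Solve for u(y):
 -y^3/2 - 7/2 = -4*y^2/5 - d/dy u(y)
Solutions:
 u(y) = C1 + y^4/8 - 4*y^3/15 + 7*y/2
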